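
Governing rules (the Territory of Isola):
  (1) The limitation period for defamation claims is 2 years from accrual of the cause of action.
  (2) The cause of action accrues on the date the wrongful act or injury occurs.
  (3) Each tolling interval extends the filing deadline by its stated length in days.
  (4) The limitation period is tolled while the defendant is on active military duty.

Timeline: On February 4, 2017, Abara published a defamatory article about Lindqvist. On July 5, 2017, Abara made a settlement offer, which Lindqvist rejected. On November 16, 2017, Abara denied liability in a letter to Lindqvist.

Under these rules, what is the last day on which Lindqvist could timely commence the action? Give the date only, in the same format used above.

February 4, 2019

The cause of action accrued on February 4, 2017, the date of the act.
The untolled deadline — 2 years after February 4, 2017 — is February 4, 2019.
Nothing else in the chronology tolls or restarts the period.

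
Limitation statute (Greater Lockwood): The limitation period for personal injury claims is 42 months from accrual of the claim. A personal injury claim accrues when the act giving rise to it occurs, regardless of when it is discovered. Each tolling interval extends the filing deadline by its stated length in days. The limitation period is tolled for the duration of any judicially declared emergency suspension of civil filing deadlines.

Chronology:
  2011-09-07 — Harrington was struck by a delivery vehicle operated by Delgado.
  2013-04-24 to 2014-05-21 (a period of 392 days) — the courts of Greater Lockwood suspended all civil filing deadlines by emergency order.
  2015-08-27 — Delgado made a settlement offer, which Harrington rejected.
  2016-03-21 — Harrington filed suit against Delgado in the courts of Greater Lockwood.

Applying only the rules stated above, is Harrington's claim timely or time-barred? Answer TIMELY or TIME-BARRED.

The claim accrued on 2011-09-07, when the wrongful act occurred.
Adding the 42 months base period to 2011-09-07 gives a deadline of 2015-03-07, before any tolling.
Because the emergency suspension of filing deadlines ran from 2013-04-24 to 2014-05-21, the deadline is extended by 392 days to 2016-04-02.
Nothing else in the chronology tolls or restarts the period.
Harrington filed on 2016-03-21, before the 2016-04-02 deadline, so the action is timely.

TIMELY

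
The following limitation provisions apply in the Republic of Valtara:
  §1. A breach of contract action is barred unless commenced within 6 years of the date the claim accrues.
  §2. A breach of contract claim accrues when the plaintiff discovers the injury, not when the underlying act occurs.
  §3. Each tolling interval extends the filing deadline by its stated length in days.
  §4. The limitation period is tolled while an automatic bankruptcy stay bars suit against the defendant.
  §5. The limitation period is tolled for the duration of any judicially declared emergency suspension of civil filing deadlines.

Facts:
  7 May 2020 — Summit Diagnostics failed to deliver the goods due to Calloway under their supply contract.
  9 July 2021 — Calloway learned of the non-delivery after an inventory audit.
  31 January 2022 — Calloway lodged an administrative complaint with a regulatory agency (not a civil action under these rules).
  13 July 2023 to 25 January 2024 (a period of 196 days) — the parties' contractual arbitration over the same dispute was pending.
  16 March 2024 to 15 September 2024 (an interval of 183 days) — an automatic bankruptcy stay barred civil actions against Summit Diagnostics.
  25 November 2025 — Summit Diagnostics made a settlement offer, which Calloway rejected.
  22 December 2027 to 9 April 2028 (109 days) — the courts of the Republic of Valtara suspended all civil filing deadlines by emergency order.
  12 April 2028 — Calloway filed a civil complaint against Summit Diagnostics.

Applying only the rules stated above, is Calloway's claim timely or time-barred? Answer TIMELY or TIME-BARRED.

TIMELY

The claim did not accrue until Calloway discovered the injury on 9 July 2021; the 7 May 2020 act date does not start the clock under the stated rule.
6 years from 9 July 2021 is 9 July 2027.
The period was tolled for 183 days by the automatic bankruptcy stay (16 March 2024 to 15 September 2024), pushing the deadline to 8 January 2028.
Because the emergency suspension of filing deadlines ran from 22 December 2027 to 9 April 2028, the deadline is extended by 109 days to 26 April 2028.
No stated provision tolls the period for a pending arbitration, so the interval from 13 July 2023 to 25 January 2024 has no effect on the deadline.
Nothing else in the chronology tolls or restarts the period.
Filing on 12 April 2028 beat the 26 April 2028 deadline — the action is timely.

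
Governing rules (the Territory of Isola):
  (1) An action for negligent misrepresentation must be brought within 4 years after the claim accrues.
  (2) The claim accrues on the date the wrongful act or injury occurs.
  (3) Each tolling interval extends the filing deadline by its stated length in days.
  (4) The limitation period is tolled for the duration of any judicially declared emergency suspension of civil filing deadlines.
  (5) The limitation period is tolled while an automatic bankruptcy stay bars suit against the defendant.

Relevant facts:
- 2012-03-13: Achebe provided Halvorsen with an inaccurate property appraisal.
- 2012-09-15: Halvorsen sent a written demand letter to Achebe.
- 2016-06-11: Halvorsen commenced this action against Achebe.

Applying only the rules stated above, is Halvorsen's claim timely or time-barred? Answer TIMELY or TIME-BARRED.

TIME-BARRED

The limitation period began to run on 2012-03-13.
4 years from 2012-03-13 is 2016-03-13.
None of the other events listed affects the running of the period under the stated rules.
Halvorsen filed on 2016-06-11, after the 2016-03-13 deadline, so the action is time-barred.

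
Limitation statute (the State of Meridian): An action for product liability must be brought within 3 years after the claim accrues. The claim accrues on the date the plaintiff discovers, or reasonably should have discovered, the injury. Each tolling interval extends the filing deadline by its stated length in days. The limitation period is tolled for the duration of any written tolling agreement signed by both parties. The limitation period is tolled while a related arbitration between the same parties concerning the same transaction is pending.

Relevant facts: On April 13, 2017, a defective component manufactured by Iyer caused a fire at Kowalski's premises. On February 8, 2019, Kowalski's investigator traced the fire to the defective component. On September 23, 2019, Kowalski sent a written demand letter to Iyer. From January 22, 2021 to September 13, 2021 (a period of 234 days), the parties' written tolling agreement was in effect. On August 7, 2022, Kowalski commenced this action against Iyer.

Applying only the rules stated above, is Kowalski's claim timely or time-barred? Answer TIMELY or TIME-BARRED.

Under the discovery rule, the claim accrued on February 8, 2019, when Kowalski discovered the injury — not on the April 13, 2017 date of the underlying act.
The untolled deadline — 3 years after February 8, 2019 — is February 8, 2022.
Because the written tolling agreement ran from January 22, 2021 to September 13, 2021, the deadline is extended by 234 days to September 30, 2022.
None of the other events listed affects the running of the period under the stated rules.
Filing on August 7, 2022 beat the September 30, 2022 deadline — the action is timely.

TIMELY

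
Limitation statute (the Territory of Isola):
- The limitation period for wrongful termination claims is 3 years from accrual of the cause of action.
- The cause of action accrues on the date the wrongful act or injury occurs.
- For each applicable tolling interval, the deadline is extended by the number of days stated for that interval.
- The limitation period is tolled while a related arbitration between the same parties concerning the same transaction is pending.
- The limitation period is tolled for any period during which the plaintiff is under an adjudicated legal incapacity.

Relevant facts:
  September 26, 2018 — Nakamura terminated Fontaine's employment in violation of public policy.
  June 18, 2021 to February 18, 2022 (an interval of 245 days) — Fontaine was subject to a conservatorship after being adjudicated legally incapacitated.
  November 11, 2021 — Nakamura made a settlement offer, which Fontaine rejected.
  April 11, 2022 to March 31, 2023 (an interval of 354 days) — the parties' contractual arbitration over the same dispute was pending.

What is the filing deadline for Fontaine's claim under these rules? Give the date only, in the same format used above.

The limitation period began to run on September 26, 2018.
The untolled deadline — 3 years after September 26, 2018 — is September 26, 2021.
The plaintiff's legal incapacity from June 18, 2021 to February 18, 2022 tolled the period for 245 days, extending the deadline to May 29, 2022.
Because the pending related arbitration ran from April 11, 2022 to March 31, 2023, the deadline is extended by 354 days to May 18, 2023.
Nothing else in the chronology tolls or restarts the period.

May 18, 2023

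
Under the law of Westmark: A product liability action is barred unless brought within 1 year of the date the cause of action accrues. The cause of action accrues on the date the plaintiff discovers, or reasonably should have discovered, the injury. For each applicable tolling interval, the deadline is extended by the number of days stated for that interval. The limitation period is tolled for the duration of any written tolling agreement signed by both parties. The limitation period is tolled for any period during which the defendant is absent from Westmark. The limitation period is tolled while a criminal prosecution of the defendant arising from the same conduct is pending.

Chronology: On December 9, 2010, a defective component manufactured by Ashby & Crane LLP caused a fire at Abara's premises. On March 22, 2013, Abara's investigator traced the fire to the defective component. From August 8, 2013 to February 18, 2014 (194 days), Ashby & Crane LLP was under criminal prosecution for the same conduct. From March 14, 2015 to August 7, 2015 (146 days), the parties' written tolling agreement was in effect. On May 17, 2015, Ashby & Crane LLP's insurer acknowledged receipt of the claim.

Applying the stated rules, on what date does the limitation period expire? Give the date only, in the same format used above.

Under the discovery rule, the claim accrued on March 22, 2013, when Abara discovered the injury — not on the December 9, 2010 date of the underlying act.
The untolled deadline — 1 year after March 22, 2013 — is March 22, 2014.
The period was tolled for 194 days by the pending criminal prosecution (August 8, 2013 to February 18, 2014), pushing the deadline to October 2, 2014.
The written tolling agreement from March 14, 2015 to August 7, 2015 began after the period had already run on October 2, 2014, so it has no tolling effect.
The other events in the timeline have no effect on the limitation period under the stated rules.

October 2, 2014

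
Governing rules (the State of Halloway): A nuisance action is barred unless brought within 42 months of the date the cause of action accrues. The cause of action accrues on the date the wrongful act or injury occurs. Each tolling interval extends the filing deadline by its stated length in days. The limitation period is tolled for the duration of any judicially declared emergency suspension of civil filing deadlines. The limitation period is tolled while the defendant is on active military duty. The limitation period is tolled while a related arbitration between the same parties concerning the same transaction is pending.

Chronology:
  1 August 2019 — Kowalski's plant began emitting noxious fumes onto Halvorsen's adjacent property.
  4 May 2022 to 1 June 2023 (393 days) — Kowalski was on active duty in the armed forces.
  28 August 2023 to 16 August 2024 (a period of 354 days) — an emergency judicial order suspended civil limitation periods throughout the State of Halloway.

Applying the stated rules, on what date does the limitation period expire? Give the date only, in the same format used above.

17 February 2025

The claim accrued on 1 August 2019, when the wrongful act occurred.
The untolled deadline — 42 months after 1 August 2019 — is 1 February 2023.
The defendant's active military service from 4 May 2022 to 1 June 2023 tolled the period for 393 days, extending the deadline to 29 February 2024.
The emergency suspension of filing deadlines from 28 August 2023 to 16 August 2024 tolled the period for 354 days, extending the deadline to 17 February 2025.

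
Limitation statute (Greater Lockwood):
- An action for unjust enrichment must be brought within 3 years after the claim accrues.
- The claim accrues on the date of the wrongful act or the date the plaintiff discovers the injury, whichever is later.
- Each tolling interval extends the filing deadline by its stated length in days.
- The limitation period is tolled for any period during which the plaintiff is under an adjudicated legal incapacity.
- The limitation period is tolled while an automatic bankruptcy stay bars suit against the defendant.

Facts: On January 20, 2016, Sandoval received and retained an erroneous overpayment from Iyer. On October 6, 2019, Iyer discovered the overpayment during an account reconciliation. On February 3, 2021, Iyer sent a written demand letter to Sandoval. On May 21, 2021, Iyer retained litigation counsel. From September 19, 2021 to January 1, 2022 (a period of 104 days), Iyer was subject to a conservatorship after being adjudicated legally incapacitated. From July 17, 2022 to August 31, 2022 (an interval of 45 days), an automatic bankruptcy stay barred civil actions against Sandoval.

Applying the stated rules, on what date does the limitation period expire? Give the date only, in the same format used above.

The claim accrued on October 6, 2019 — the later of the January 20, 2016 act and the October 6, 2019 discovery.
3 years from October 6, 2019 is October 6, 2022.
The period was tolled for 104 days by the plaintiff's legal incapacity (September 19, 2021 to January 1, 2022), pushing the deadline to January 18, 2023.
Because the automatic bankruptcy stay ran from July 17, 2022 to August 31, 2022, the deadline is extended by 45 days to March 4, 2023.
Nothing else in the chronology tolls or restarts the period.

March 4, 2023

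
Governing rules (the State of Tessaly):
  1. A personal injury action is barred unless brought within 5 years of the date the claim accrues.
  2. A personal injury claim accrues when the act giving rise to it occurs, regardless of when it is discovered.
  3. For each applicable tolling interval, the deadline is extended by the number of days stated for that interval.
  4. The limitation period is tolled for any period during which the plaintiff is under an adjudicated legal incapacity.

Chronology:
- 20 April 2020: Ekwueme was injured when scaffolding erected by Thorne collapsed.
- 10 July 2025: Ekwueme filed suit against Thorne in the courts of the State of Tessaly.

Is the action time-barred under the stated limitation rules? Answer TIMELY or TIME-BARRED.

The limitation period began to run on 20 April 2020.
The untolled deadline — 5 years after 20 April 2020 — is 20 April 2025.
Filing on 10 July 2025 missed the 20 April 2025 deadline — the action is time-barred.

TIME-BARRED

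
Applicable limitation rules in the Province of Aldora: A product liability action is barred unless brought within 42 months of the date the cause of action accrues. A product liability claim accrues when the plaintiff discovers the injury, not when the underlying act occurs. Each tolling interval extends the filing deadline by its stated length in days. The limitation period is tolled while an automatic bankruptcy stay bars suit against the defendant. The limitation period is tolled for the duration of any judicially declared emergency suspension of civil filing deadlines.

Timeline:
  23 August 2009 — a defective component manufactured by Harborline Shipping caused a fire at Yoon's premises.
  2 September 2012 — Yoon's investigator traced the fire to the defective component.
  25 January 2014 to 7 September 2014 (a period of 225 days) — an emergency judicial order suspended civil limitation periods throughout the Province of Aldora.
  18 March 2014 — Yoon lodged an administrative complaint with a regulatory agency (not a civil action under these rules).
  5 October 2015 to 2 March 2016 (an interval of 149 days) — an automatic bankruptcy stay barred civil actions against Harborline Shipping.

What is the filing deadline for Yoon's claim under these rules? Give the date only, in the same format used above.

11 March 2017

The claim did not accrue until Yoon discovered the injury on 2 September 2012; the 23 August 2009 act date does not start the clock under the stated rule.
Adding the 42 months base period to 2 September 2012 gives a deadline of 2 March 2016, before any tolling.
Because the emergency suspension of filing deadlines ran from 25 January 2014 to 7 September 2014, the deadline is extended by 225 days to 13 October 2016.
The automatic bankruptcy stay from 5 October 2015 to 2 March 2016 tolled the period for 149 days, extending the deadline to 11 March 2017.
Nothing else in the chronology tolls or restarts the period.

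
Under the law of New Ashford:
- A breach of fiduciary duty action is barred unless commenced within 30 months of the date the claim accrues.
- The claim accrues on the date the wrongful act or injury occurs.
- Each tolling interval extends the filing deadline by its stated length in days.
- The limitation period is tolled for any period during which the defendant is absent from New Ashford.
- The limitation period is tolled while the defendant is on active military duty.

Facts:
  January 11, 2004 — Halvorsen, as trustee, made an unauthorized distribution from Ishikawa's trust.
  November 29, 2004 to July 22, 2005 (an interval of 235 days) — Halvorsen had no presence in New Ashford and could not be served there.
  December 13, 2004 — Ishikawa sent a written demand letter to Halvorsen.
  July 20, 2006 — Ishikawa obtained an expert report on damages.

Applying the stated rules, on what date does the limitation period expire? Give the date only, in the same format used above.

March 3, 2007

The claim accrued on January 11, 2004, when the wrongful act occurred.
30 months from January 11, 2004 is July 11, 2006.
Because the defendant's absence from the jurisdiction ran from November 29, 2004 to July 22, 2005, the deadline is extended by 235 days to March 3, 2007.
The other events in the timeline have no effect on the limitation period under the stated rules.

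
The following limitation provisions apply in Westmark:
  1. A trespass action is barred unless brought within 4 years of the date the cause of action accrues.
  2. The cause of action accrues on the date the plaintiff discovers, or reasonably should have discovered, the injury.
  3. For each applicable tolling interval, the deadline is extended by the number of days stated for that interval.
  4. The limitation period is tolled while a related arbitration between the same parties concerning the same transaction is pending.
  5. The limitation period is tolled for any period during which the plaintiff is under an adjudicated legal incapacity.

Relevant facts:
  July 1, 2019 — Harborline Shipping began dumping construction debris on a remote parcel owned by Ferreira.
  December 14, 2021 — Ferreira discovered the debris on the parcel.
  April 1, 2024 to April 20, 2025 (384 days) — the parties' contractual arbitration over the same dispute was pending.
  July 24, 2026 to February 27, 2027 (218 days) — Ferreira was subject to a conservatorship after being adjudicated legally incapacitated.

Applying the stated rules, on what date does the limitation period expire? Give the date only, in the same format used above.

Accrual is tied to discovery, so the period began on December 14, 2021 rather than on July 1, 2019 when the act occurred.
The untolled deadline — 4 years after December 14, 2021 — is December 14, 2025.
The pending related arbitration from April 1, 2024 to April 20, 2025 tolled the period for 384 days, extending the deadline to January 2, 2027.
The period was tolled for 218 days by the plaintiff's legal incapacity (July 24, 2026 to February 27, 2027), pushing the deadline to August 8, 2027.

August 8, 2027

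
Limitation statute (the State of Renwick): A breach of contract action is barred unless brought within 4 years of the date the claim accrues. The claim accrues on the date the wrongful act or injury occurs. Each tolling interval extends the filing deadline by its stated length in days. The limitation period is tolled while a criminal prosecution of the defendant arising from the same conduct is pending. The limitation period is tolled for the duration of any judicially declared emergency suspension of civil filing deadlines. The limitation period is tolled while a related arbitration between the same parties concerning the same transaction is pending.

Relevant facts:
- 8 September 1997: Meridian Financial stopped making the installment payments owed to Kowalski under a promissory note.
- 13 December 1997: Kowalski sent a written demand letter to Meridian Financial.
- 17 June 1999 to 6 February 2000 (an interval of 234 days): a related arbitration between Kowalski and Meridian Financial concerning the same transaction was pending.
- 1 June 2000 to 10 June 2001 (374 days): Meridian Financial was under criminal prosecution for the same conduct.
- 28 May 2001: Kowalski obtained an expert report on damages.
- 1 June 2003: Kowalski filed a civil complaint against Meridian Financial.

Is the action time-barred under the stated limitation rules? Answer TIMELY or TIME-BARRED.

The claim accrued on 8 September 1997, the date of the act.
4 years from 8 September 1997 is 8 September 2001.
The period was tolled for 234 days by the pending related arbitration (17 June 1999 to 6 February 2000), pushing the deadline to 30 April 2002.
Because the pending criminal prosecution ran from 1 June 2000 to 10 June 2001, the deadline is extended by 374 days to 9 May 2003.
The other events in the timeline have no effect on the limitation period under the stated rules.
Kowalski filed on 1 June 2003, after the 9 May 2003 deadline, so the action is time-barred.

TIME-BARRED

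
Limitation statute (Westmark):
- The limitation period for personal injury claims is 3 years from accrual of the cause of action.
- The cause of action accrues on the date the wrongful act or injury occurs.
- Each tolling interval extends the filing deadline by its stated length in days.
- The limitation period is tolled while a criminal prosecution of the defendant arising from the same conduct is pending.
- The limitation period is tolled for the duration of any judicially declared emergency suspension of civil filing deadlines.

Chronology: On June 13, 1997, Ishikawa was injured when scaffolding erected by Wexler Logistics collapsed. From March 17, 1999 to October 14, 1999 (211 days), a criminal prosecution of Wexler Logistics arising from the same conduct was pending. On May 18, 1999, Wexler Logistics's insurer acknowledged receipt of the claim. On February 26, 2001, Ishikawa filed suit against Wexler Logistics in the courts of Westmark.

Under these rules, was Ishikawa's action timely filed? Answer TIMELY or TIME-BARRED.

TIME-BARRED

The claim accrued on June 13, 1997, when the wrongful act occurred.
3 years from June 13, 1997 is June 13, 2000.
Because the pending criminal prosecution ran from March 17, 1999 to October 14, 1999, the deadline is extended by 211 days to January 10, 2001.
Nothing else in the chronology tolls or restarts the period.
The February 26, 2001 filing falls after the January 10, 2001 deadline; the claim is time-barred.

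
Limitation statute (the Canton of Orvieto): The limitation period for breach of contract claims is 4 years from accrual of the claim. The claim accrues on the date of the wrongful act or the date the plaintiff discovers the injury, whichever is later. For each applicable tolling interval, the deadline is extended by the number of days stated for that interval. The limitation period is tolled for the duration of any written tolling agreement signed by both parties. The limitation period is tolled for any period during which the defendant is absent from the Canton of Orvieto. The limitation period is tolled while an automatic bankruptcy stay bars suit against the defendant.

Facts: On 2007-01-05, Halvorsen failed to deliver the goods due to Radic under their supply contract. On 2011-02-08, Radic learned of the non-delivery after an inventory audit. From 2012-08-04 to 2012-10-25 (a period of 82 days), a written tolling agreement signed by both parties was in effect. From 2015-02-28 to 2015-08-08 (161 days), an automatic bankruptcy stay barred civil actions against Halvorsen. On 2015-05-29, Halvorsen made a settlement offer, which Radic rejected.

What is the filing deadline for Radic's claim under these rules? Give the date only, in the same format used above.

Taking the later of the act (2007-01-05) and discovery (2011-02-08), the claim accrued on 2011-02-08.
Adding the 4 years base period to 2011-02-08 gives a deadline of 2015-02-08, before any tolling.
The written tolling agreement from 2012-08-04 to 2012-10-25 tolled the period for 82 days, extending the deadline to 2015-05-01.
The period was tolled for 161 days by the automatic bankruptcy stay (2015-02-28 to 2015-08-08), pushing the deadline to 2015-10-09.
The other events in the timeline have no effect on the limitation period under the stated rules.

2015-10-09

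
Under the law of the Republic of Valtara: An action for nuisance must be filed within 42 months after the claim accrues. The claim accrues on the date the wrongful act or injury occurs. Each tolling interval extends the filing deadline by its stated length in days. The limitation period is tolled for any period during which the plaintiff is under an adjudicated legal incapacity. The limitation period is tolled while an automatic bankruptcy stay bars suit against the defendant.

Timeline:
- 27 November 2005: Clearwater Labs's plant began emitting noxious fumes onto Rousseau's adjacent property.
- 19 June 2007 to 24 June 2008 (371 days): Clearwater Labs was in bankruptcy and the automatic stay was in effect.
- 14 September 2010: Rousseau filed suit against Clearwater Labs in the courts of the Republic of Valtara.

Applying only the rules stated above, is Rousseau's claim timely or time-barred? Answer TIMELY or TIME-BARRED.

The claim accrued on 27 November 2005, the date of the act.
42 months from 27 November 2005 is 27 May 2009.
Because the automatic bankruptcy stay ran from 19 June 2007 to 24 June 2008, the deadline is extended by 371 days to 2 June 2010.
Filing on 14 September 2010 missed the 2 June 2010 deadline — the action is time-barred.

TIME-BARRED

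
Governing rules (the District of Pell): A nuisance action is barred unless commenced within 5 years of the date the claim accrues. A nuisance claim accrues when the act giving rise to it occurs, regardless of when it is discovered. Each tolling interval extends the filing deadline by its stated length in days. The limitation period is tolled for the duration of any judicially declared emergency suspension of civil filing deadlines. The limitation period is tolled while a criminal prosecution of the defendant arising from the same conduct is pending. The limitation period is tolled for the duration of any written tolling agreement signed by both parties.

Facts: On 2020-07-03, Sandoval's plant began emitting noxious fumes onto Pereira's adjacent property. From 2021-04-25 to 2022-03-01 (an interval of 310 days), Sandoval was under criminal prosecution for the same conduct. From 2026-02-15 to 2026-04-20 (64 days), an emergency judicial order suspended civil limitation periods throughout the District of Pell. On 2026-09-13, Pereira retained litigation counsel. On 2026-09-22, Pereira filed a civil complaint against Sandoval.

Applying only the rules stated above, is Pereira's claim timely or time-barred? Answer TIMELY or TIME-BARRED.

The claim accrued on 2020-07-03, the date of the act.
5 years from 2020-07-03 is 2025-07-03.
Because the pending criminal prosecution ran from 2021-04-25 to 2022-03-01, the deadline is extended by 310 days to 2026-05-09.
The period was tolled for 64 days by the emergency suspension of filing deadlines (2026-02-15 to 2026-04-20), pushing the deadline to 2026-07-12.
Nothing else in the chronology tolls or restarts the period.
The 2026-09-22 filing falls after the 2026-07-12 deadline; the claim is time-barred.

TIME-BARRED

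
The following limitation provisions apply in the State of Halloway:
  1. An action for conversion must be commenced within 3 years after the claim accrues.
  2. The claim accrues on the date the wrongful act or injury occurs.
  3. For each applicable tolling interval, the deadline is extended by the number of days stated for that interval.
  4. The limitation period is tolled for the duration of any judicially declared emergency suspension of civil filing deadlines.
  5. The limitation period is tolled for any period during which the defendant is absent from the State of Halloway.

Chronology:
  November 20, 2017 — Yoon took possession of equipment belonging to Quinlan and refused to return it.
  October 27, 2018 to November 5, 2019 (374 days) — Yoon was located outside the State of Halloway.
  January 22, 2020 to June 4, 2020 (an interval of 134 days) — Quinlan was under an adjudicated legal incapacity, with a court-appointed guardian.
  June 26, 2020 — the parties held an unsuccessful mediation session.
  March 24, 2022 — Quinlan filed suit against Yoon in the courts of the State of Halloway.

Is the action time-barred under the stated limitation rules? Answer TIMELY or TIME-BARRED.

The claim accrued on November 20, 2017, the date of the act.
3 years from November 20, 2017 is November 20, 2020.
The defendant's absence from the jurisdiction from October 27, 2018 to November 5, 2019 tolled the period for 374 days, extending the deadline to November 29, 2021.
No stated provision tolls the period for the plaintiff's incapacity, so the interval from January 22, 2020 to June 4, 2020 has no effect on the deadline.
The other events in the timeline have no effect on the limitation period under the stated rules.
The March 24, 2022 filing falls after the November 29, 2021 deadline; the claim is time-barred.

TIME-BARRED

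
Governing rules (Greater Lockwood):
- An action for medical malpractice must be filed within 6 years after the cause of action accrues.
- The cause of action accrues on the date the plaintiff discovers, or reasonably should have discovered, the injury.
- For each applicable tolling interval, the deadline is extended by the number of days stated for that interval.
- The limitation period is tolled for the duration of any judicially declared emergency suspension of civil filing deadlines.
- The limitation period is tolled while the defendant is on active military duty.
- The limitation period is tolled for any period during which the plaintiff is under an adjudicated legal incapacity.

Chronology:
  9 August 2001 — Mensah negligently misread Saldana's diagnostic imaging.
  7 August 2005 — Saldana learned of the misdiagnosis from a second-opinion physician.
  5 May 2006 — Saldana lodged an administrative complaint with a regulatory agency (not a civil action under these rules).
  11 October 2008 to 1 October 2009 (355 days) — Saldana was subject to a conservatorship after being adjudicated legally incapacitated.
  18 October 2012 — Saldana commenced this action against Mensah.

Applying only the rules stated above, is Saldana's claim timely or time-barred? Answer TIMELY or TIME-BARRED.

The claim did not accrue until Saldana discovered the injury on 7 August 2005; the 9 August 2001 act date does not start the clock under the stated rule.
Adding the 6 years base period to 7 August 2005 gives a deadline of 7 August 2011, before any tolling.
The period was tolled for 355 days by the plaintiff's legal incapacity (11 October 2008 to 1 October 2009), pushing the deadline to 27 July 2012.
The other events in the timeline have no effect on the limitation period under the stated rules.
Saldana filed on 18 October 2012, after the 27 July 2012 deadline, so the action is time-barred.

TIME-BARRED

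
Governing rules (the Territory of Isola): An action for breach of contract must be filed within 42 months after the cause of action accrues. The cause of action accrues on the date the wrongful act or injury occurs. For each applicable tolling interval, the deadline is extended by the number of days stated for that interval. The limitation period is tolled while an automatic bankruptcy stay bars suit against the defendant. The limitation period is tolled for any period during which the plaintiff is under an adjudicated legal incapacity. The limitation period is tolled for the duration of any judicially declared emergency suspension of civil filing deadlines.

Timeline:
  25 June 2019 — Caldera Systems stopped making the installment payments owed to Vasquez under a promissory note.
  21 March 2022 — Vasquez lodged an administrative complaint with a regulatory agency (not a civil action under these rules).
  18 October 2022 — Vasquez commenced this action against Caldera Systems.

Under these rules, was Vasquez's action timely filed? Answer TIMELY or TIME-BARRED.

TIMELY

The cause of action accrued on 25 June 2019, the date of the act.
42 months from 25 June 2019 is 25 December 2022.
Nothing else in the chronology tolls or restarts the period.
Filing on 18 October 2022 beat the 25 December 2022 deadline — the action is timely.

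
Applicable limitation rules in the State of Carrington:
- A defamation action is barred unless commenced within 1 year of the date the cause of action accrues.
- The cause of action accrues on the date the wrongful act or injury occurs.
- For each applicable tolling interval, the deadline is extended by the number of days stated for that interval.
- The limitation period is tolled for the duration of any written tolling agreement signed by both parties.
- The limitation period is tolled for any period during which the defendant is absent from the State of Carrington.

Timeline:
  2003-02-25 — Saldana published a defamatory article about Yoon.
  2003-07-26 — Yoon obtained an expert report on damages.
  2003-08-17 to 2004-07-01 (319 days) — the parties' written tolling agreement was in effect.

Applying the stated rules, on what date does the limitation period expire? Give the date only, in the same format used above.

The cause of action accrued on 2003-02-25, the date of the act.
1 year from 2003-02-25 is 2004-02-25.
The period was tolled for 319 days by the written tolling agreement (2003-08-17 to 2004-07-01), pushing the deadline to 2005-01-09.
The other events in the timeline have no effect on the limitation period under the stated rules.

2005-01-09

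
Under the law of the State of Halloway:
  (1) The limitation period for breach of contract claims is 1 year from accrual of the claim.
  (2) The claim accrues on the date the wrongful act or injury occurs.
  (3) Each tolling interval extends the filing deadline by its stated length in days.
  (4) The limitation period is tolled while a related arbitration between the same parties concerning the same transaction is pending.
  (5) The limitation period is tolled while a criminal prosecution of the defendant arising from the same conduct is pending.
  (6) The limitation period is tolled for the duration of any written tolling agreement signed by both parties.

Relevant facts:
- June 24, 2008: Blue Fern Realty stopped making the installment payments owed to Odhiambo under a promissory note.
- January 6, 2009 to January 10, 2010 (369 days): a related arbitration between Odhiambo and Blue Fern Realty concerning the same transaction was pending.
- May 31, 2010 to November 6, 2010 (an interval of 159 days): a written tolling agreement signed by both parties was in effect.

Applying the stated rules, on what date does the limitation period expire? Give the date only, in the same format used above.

The claim accrued on June 24, 2008, the date of the act.
The untolled deadline — 1 year after June 24, 2008 — is June 24, 2009.
The period was tolled for 369 days by the pending related arbitration (January 6, 2009 to January 10, 2010), pushing the deadline to June 28, 2010.
The written tolling agreement from May 31, 2010 to November 6, 2010 tolled the period for 159 days, extending the deadline to December 4, 2010.

December 4, 2010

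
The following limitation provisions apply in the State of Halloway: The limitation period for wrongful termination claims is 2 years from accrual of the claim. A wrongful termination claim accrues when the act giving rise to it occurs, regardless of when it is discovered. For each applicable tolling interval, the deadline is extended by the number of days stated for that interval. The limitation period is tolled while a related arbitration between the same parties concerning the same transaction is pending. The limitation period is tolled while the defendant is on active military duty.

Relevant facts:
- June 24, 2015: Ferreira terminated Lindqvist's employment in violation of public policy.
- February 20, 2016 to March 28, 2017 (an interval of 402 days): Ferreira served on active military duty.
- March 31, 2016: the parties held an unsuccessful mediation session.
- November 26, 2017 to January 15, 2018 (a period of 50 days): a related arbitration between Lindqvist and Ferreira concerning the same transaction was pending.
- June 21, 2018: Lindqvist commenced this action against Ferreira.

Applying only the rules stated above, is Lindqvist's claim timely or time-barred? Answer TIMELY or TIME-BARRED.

The limitation period began to run on June 24, 2015.
2 years from June 24, 2015 is June 24, 2017.
The defendant's active military service from February 20, 2016 to March 28, 2017 tolled the period for 402 days, extending the deadline to July 31, 2018.
The period was tolled for 50 days by the pending related arbitration (November 26, 2017 to January 15, 2018), pushing the deadline to September 19, 2018.
None of the other events listed affects the running of the period under the stated rules.
Lindqvist filed on June 21, 2018, before the September 19, 2018 deadline, so the action is timely.

TIMELY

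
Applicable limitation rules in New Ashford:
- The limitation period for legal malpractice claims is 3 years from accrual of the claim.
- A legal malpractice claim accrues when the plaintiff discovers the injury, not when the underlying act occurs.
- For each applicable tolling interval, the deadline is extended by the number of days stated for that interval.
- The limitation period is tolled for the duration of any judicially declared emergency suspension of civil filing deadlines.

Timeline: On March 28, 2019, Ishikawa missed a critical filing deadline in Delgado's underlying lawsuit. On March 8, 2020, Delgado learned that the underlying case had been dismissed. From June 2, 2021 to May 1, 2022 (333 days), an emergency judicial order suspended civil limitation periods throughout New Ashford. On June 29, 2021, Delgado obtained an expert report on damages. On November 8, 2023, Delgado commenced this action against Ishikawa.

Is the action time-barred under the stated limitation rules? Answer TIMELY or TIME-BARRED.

TIMELY

The claim did not accrue until Delgado discovered the injury on March 8, 2020; the March 28, 2019 act date does not start the clock under the stated rule.
Adding the 3 years base period to March 8, 2020 gives a deadline of March 8, 2023, before any tolling.
The period was tolled for 333 days by the emergency suspension of filing deadlines (June 2, 2021 to May 1, 2022), pushing the deadline to February 4, 2024.
Nothing else in the chronology tolls or restarts the period.
The November 8, 2023 filing precedes the February 4, 2024 deadline; the claim is timely.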